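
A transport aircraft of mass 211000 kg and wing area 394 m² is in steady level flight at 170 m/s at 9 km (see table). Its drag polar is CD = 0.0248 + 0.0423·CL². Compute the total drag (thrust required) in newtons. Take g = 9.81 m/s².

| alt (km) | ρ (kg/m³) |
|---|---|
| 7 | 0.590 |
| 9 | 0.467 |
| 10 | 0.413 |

At 9 km, from the table: ρ = 0.467 kg/m³.
In steady level flight, lift balances weight: W = mg = 211000 × 9.81 = 2.0699×10^6 N.
Dynamic pressure q = 0.5 × 0.467 × 170² = 6748 Pa.
CL = W/(q·S) = 2.0699×10^6 / (6748 × 394) = 0.7785.
CD = 0.0248 + 0.0423 × 0.7785² = 0.05044.
D = q·S·CD = 6748 × 394 × 0.05044 = 1.341×10^5 N

D = 1.34×10^5 N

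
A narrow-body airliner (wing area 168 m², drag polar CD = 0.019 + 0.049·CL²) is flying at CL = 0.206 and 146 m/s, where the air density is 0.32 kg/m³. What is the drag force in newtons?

CD = 0.019 + 0.049 × 0.206² = 0.02108
D = ½ρv²S·CD = ½ × 0.32 × 146² × 168 × 0.02108 = 12100 N

D = 12100 N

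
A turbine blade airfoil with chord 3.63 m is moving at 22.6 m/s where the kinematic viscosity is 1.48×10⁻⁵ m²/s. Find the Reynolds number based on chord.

Re = 5.54×10^6

Re = v·c/ν = 22.6 × 3.63 / (1.48×10⁻⁵) = 5.54×10^6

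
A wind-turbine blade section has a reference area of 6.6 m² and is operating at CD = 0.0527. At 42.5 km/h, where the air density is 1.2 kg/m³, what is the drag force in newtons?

Convert speed: v = 42.5 km/h ÷ 3.6 = 11.81 m/s.
Dynamic pressure q = ½ρv² = ½ × 1.2 × 11.81² = 83.62 Pa.
D = q·S·CD = 83.62 × 6.6 × 0.0527 = 29.1 N

D = 29.1 N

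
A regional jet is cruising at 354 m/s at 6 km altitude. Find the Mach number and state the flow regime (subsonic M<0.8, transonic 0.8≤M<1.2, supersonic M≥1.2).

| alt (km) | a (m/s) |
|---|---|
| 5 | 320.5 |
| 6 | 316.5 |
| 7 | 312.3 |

M = 1.12 (transonic)

At 6 km, from the table: a = 316.5 m/s.
M = v/a = 354 / 316.5 = 1.12
M = 1.12 → transonic.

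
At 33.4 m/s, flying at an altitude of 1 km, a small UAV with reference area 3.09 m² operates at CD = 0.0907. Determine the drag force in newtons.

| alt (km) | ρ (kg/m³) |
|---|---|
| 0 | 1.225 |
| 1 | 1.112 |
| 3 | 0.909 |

At 1 km, from the table: ρ = 1.112 kg/m³.
D = ½ρv²S·CD = ½ × 1.112 × 33.4² × 3.09 × 0.0907 = 174 N

D = 174 N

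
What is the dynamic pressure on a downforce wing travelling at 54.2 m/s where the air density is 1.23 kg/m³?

q = ½ρv² = ½ × 1.23 × 54.2² = 1810 Pa

q = 1810 Pa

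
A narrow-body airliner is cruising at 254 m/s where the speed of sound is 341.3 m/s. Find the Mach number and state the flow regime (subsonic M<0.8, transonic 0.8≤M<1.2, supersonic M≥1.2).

M = 0.744 (subsonic)

M = v/a = 254 / 341.3 = 0.744
M = 0.744 → subsonic.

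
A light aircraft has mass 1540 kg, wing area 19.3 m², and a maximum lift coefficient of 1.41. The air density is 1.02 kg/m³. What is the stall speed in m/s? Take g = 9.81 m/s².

V_stall = 33 m/s

At stall, lift equals weight: L = W = m·g = 1540 × 9.81 = 15110 N.
V_stall = √(2W/(ρ·S·CL,max)) = √(2 × 15110 / (1.02 × 19.3 × 1.41))
V_stall = √1089 = 33 m/s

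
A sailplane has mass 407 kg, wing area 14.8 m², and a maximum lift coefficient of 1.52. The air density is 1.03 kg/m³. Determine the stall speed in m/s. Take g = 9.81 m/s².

V_stall = 18.6 m/s

Stall occurs when L = W at CL,max. W = mg = 407 × 9.81 = 3993 N.
V_stall = √(2W/(ρ·S·CL,max)) = √(2 × 3993 / (1.03 × 14.8 × 1.52))
V_stall = √344.6 = 18.6 m/s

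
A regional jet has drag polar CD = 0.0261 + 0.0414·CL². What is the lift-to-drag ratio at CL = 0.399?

L/D = 12.2

CD = 0.0261 + 0.0414 × 0.399² = 0.03269
L/D = CL/CD = 0.399 / 0.03269 = 12.2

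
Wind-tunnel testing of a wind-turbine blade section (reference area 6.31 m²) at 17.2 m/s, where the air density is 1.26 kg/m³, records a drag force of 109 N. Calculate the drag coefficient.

From D = ½ρv²S·CD, rearranging gives CD = 2D/(ρv²S).
CD = 2 × 109 / (1.26 × 17.2² × 6.31) = 0.0927

CD = 0.0927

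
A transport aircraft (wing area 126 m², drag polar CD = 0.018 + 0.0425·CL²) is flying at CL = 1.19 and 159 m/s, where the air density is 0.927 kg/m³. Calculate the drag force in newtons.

D = 1.15×10^5 N

CD = 0.018 + 0.0425 × 1.19² = 0.07818
D = ½ρv²S·CD = ½ × 0.927 × 159² × 126 × 0.07818 = 1.15×10^5 N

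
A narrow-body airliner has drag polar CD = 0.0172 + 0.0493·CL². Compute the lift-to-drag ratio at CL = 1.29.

L/D = 13

CD = 0.0172 + 0.0493 × 1.29² = 0.09924
L/D = CL/CD = 1.29 / 0.09924 = 13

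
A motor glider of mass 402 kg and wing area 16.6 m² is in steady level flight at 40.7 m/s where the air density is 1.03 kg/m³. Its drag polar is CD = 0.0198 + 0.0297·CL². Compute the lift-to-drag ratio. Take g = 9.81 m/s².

Level flight ⇒ L = W = m·g = 402 × 9.81 = 3943.6 N.
q = ½ρv² = ½ × 1.03 × 40.7² = 853.1 Pa.
Required CL = L/(qS) = 3943.6/(853.1·16.6) = 0.2785.
CD = 0.0198 + 0.0297 × 0.2785² = 0.0221.
L/D = CL/CD = 0.2785 / 0.0221 = 12.6

L/D = 12.6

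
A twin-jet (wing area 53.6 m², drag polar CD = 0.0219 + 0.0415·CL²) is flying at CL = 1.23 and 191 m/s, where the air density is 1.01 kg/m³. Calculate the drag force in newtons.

D = 83600 N

CD = 0.0219 + 0.0415 × 1.23² = 0.08469
D = ½ρv²S·CD = ½ × 1.01 × 191² × 53.6 × 0.08469 = 83600 N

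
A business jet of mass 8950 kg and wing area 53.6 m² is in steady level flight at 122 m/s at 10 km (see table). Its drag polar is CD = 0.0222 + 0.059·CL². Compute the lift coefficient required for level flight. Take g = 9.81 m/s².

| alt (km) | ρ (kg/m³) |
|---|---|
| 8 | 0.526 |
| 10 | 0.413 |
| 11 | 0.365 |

At 10 km, from the table: ρ = 0.413 kg/m³.
Weight W = mg = 8950 × 9.81 = 87800 N; in level flight L = W.
q = ½ρv² = ½ × 0.413 × 122² = 3074 Pa.
CL = 2W/(ρv²S) = 2×87800/(0.413×122²×53.6) = 0.533.

CL = 0.533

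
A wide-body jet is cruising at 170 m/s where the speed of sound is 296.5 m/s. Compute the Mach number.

M = v/a = 170 / 296.5 = 0.573

M = 0.573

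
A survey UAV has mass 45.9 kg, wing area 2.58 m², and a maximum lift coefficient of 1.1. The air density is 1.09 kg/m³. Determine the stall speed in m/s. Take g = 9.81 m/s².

At stall, lift equals weight: L = W = m·g = 45.9 × 9.81 = 450.3 N.
From L = ½ρV²S·CL,max = W: V_stall = √(2W/(ρSCL,max)) = √(2·450.3/(1.09·2.58·1.1))
V_stall = √291.1 = 17.1 m/s

V_stall = 17.1 m/s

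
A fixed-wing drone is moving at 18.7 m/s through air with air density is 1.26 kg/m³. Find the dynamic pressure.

q = 220 Pa

q = ½ρv² = ½ × 1.26 × 18.7² = 220 Pa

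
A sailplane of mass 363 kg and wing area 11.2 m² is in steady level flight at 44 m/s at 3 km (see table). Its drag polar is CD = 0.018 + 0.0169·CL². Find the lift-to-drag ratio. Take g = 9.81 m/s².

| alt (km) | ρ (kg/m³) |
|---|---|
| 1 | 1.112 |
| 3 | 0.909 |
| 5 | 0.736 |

L/D = 17.9

At 3 km, from the table: ρ = 0.909 kg/m³.
In steady level flight, lift balances weight: W = mg = 363 × 9.81 = 3561 N.
q = ½ρv² = ½ × 0.909 × 44² = 879.9 Pa.
CL = W/(q·S) = 3561 / (879.9 × 11.2) = 0.3613.
CD = 0.018 + 0.0169 × 0.3613² = 0.02021.
L/D = CL/CD = 0.3613 / 0.02021 = 17.9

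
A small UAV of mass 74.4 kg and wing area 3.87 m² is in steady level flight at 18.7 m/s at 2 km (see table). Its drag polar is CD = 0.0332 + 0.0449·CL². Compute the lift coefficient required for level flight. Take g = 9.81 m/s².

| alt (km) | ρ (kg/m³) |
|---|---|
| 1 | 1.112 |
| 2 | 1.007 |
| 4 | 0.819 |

At 2 km, from the table: ρ = 1.007 kg/m³.
Level flight ⇒ L = W = m·g = 74.4 × 9.81 = 729.86 N.
Dynamic pressure q = 0.5 × 1.007 × 18.7² = 176.1 Pa.
CL = W/(q·S) = 729.86 / (176.1 × 3.87) = 1.071.

CL = 1.07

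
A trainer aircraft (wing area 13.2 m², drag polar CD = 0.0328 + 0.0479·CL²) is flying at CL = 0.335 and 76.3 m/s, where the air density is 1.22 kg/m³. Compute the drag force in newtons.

D = 1790 N

CD = 0.0328 + 0.0479 × 0.335² = 0.03818
D = ½ρv²S·CD = ½ × 1.22 × 76.3² × 13.2 × 0.03818 = 1790 N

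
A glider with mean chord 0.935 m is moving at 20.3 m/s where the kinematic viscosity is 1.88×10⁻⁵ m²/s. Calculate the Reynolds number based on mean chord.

Re = v·c/ν = 20.3 × 0.935 / (1.88×10⁻⁵) = 1.01×10^6

Re = 1.01×10^6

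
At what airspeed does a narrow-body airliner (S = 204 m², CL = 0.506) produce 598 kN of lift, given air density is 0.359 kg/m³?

L = ½ρv²S·CL ⇒ v = √(2L/(ρ·S·CL))
v = √(2 × 5.98×10^5 / (0.359 × 204 × 0.506)) = √32270 = 180 m/s

v = 180 m/s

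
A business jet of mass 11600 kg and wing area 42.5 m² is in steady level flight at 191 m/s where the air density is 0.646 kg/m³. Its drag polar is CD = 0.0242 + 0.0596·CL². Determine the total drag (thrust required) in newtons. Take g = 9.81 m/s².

D = 13700 N

Weight W = mg = 11600 × 9.81 = 1.138×10^5 N; in level flight L = W.
Dynamic pressure q = 0.5 × 0.646 × 191² = 11780 Pa.
CL = 2W/(ρv²S) = 2×1.138×10^5/(0.646×191²×42.5) = 0.2272.
CD = 0.0242 + 0.0596 × 0.2272² = 0.02728.
D = q·S·CD = 11780 × 42.5 × 0.02728 = 13660 N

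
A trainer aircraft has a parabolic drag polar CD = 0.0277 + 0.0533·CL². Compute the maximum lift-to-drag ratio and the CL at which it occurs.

(L/D)max = 13, at CL = 0.721

For CD = CD0 + K·CL², (L/D)max occurs at CL* = √(CD0/K) and equals 1/(2√(K·CD0)).
(L/D)max = 1/(2√(0.0533 × 0.0277)) = 1/(2 × 0.03842) = 13
CL* = √(0.0277/0.0533) = 0.721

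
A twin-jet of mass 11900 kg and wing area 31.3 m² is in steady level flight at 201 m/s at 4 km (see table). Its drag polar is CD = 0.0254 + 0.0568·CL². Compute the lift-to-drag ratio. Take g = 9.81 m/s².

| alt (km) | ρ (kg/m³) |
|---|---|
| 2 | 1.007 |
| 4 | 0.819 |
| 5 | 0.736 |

L/D = 7.97

At 4 km, from the table: ρ = 0.819 kg/m³.
Weight W = mg = 11900 × 9.81 = 1.1674×10^5 N; in level flight L = W.
q = ½ρv² = ½ × 0.819 × 201² = 16540 Pa.
CL = W/(q·S) = 1.1674×10^5 / (16540 × 31.3) = 0.2254.
CD = 0.0254 + 0.0568 × 0.2254² = 0.02829.
L/D = CL/CD = 0.2254 / 0.02829 = 7.97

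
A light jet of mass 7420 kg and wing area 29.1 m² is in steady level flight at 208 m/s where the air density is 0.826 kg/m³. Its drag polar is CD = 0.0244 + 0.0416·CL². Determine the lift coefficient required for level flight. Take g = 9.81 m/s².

Weight W = mg = 7420 × 9.81 = 72790 N; in level flight L = W.
Dynamic pressure q = 0.5 × 0.826 × 208² = 17870 Pa.
CL = W/(q·S) = 72790 / (17870 × 29.1) = 0.14.

CL = 0.14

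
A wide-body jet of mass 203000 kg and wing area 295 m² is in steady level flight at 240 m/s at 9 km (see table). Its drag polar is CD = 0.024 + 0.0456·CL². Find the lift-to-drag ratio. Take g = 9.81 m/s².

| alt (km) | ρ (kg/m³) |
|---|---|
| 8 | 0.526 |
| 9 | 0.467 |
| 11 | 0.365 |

L/D = 14.1

At 9 km, from the table: ρ = 0.467 kg/m³.
Level flight ⇒ L = W = m·g = 203000 × 9.81 = 1.9914×10^6 N.
q = ½ρv² = ½ × 0.467 × 240² = 13450 Pa.
CL = W/(q·S) = 1.9914×10^6 / (13450 × 295) = 0.5019.
CD = 0.024 + 0.0456 × 0.5019² = 0.03549.
L/D = CL/CD = 0.5019 / 0.03549 = 14.1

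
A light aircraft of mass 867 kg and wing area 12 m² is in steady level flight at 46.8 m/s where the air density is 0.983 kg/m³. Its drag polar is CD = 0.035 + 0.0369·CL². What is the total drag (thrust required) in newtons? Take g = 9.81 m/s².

Weight W = mg = 867 × 9.81 = 8505.3 N; in level flight L = W.
q = ½ρv² = ½ × 0.983 × 46.8² = 1077 Pa.
CL = W/(q·S) = 8505.3 / (1077 × 12) = 0.6584.
CD = 0.035 + 0.0369 × 0.6584² = 0.051.
D = q·S·CD = 1077 × 12 × 0.051 = 658.8 N

D = 659 N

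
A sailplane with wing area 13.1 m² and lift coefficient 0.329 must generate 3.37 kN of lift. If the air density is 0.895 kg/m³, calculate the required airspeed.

v = 41.8 m/s

L = ½ρv²S·CL ⇒ v = √(2L/(ρ·S·CL))
v = √(2 × 3370 / (0.895 × 13.1 × 0.329)) = √1747 = 41.8 m/s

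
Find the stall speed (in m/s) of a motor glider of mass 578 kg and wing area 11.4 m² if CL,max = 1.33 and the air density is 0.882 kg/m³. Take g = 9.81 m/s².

V_stall = 29.1 m/s

Weight W = mg = 578 × 9.81 = 5670 N.
V_stall = √(2W/(ρ·S·CL,max)) = √(2 × 5670 / (0.882 × 11.4 × 1.33))
V_stall = √848 = 29.1 m/s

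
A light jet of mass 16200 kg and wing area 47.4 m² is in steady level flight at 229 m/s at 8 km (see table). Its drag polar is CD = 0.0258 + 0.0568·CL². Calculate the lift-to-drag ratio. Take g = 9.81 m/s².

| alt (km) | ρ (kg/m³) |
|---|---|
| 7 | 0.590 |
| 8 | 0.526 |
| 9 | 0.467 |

L/D = 8.34

At 8 km, from the table: ρ = 0.526 kg/m³.
Level flight ⇒ L = W = m·g = 16200 × 9.81 = 1.5892×10^5 N.
Dynamic pressure q = 0.5 × 0.526 × 229² = 13790 Pa.
CL = 2W/(ρv²S) = 2×1.5892×10^5/(0.526×229²×47.4) = 0.2431.
CD = 0.0258 + 0.0568 × 0.2431² = 0.02916.
L/D = CL/CD = 0.2431 / 0.02916 = 8.34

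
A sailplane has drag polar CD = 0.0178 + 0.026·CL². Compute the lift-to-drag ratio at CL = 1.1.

CD = 0.0178 + 0.026 × 1.1² = 0.04926
L/D = CL/CD = 1.1 / 0.04926 = 22.3

L/D = 22.3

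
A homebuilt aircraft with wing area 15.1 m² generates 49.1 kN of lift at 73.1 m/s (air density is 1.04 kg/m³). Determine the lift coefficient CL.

CL = 1.17

From L = ½ρv²S·CL, rearranging gives CL = 2L/(ρv²S).
CL = 2 × 49100 / (1.04 × 73.1² × 15.1) = 1.17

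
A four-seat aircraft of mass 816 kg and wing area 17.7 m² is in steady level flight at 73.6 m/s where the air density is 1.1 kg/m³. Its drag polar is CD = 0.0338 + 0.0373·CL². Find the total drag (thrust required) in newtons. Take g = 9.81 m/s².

D = 1830 N

Weight W = mg = 816 × 9.81 = 8005 N; in level flight L = W.
q = ½ρv² = ½ × 1.1 × 73.6² = 2979 Pa.
CL = 2W/(ρv²S) = 2×8005/(1.1×73.6²×17.7) = 0.1518.
CD = 0.0338 + 0.0373 × 0.1518² = 0.03466.
D = q·S·CD = 2979 × 17.7 × 0.03466 = 1828 N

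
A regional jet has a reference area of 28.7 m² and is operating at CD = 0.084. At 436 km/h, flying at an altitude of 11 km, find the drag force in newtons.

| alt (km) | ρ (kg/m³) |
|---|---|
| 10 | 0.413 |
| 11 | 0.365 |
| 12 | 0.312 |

At 11 km, from the table: ρ = 0.365 kg/m³.
Convert speed: v = 436 km/h ÷ 3.6 = 121.1 m/s.
Dynamic pressure q = ½ρv² = ½ × 0.365 × 121.1² = 2677 Pa.
D = q·S·CD = 2677 × 28.7 × 0.084 = 6450 N ≈ 6.45 kN

D = 6450 N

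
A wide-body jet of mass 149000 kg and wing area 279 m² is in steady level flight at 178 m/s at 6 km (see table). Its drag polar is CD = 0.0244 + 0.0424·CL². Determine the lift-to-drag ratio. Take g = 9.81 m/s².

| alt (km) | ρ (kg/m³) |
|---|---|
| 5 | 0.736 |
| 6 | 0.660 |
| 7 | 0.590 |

L/D = 14.3

At 6 km, from the table: ρ = 0.660 kg/m³.
Weight W = mg = 149000 × 9.81 = 1.4617×10^6 N; in level flight L = W.
Dynamic pressure q = 0.5 × 0.66 × 178² = 10460 Pa.
CL = W/(q·S) = 1.4617×10^6 / (10460 × 279) = 0.5011.
CD = 0.0244 + 0.0424 × 0.5011² = 0.03505.
L/D = CL/CD = 0.5011 / 0.03505 = 14.3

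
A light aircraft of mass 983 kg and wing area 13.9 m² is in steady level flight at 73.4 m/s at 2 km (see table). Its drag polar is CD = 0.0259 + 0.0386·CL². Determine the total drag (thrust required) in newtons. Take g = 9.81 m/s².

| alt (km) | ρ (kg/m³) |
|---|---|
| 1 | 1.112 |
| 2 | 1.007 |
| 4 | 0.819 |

At 2 km, from the table: ρ = 1.007 kg/m³.
Weight W = mg = 983 × 9.81 = 9643.2 N; in level flight L = W.
q = ½ρv² = ½ × 1.007 × 73.4² = 2713 Pa.
Required CL = L/(qS) = 9643.2/(2713·13.9) = 0.2558.
CD = 0.0259 + 0.0386 × 0.2558² = 0.02842.
D = q·S·CD = 2713 × 13.9 × 0.02842 = 1072 N

D = 1070 N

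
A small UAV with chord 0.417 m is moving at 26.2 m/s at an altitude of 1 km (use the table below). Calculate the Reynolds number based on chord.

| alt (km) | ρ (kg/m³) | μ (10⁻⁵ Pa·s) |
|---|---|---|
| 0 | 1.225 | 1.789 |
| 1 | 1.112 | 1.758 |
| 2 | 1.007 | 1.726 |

At 1 km, from the table: ρ = 1.112 kg/m³, μ = 1.758×10⁻⁵ Pa·s.
Re = ρ·v·c/μ = 1.112 × 26.2 × 0.417 / (1.758×10⁻⁵) = 6.91×10^5

Re = 6.91×10^5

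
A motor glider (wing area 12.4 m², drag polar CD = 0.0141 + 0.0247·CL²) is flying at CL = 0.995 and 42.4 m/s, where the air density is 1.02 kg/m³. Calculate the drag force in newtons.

D = 438 N

CD = 0.0141 + 0.0247 × 0.995² = 0.03855
D = ½ρv²S·CD = ½ × 1.02 × 42.4² × 12.4 × 0.03855 = 438 N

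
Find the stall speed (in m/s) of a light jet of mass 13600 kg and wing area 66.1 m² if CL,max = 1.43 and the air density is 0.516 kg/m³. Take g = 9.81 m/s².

Stall occurs when L = W at CL,max. W = mg = 13600 × 9.81 = 1.334×10^5 N.
V_stall = √(2W/(ρ·S·CL,max)) = √(2 × 1.334×10^5 / (0.516 × 66.1 × 1.43))
V_stall = √5471 = 74 m/s

V_stall = 74 m/s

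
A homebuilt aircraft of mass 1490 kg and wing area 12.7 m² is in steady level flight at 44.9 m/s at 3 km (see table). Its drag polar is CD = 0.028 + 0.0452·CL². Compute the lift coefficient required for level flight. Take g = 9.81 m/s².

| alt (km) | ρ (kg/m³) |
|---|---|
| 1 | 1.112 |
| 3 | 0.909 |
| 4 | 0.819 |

At 3 km, from the table: ρ = 0.909 kg/m³.
In steady level flight, lift balances weight: W = mg = 1490 × 9.81 = 14617 N.
Dynamic pressure q = 0.5 × 0.909 × 44.9² = 916.3 Pa.
CL = 2W/(ρv²S) = 2×14617/(0.909×44.9²×12.7) = 1.256.

CL = 1.26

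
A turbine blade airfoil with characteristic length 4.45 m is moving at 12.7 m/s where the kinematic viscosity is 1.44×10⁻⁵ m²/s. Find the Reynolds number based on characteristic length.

Re = v·c/ν = 12.7 × 4.45 / (1.44×10⁻⁵) = 3.92×10^6

Re = 3.92×10^6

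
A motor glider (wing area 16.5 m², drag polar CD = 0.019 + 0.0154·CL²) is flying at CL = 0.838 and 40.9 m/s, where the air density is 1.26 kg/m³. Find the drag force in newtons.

CD = 0.019 + 0.0154 × 0.838² = 0.02981
D = ½ρv²S·CD = ½ × 1.26 × 40.9² × 16.5 × 0.02981 = 518 N

D = 518 N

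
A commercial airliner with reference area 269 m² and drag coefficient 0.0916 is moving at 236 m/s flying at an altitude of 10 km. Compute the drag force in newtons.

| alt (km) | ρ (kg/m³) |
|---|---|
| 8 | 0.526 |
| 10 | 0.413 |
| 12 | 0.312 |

At 10 km, from the table: ρ = 0.413 kg/m³.
Dynamic pressure q = ½ρv² = ½ × 0.413 × 236² = 11500 Pa.
D = q·S·CD = 11500 × 269 × 0.0916 = 2.83×10^5 N ≈ 283 kN

D = 2.83×10^5 N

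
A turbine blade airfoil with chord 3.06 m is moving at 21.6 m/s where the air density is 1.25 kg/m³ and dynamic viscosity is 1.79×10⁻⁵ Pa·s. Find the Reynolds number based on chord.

Re = ρ·v·c/μ = 1.25 × 21.6 × 3.06 / (1.79×10⁻⁵) = 4.62×10^6

Re = 4.62×10^6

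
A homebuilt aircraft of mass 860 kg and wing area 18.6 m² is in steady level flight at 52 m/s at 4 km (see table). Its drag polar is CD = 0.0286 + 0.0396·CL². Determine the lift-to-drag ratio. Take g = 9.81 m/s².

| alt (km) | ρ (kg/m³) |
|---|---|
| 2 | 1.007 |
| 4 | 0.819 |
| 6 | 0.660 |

L/D = 11.6

At 4 km, from the table: ρ = 0.819 kg/m³.
Level flight ⇒ L = W = m·g = 860 × 9.81 = 8436.6 N.
q = ½ρv² = ½ × 0.819 × 52² = 1107 Pa.
CL = 2W/(ρv²S) = 2×8436.6/(0.819×52²×18.6) = 0.4096.
CD = 0.0286 + 0.0396 × 0.4096² = 0.03524.
L/D = CL/CD = 0.4096 / 0.03524 = 11.6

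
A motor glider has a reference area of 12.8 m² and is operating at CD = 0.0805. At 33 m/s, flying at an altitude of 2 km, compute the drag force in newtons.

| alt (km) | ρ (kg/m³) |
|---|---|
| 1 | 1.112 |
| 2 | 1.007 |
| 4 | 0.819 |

At 2 km, from the table: ρ = 1.007 kg/m³.
D = ½ρv²S·CD = ½ × 1.007 × 33² × 12.8 × 0.0805 = 565 N

D = 565 N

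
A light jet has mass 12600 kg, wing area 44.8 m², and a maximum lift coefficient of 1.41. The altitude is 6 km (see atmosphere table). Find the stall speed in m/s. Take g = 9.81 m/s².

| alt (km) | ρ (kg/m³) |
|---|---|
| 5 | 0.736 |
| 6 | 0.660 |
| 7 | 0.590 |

V_stall = 77 m/s

At 6 km, from the table: ρ = 0.660 kg/m³.
Stall occurs when L = W at CL,max. W = mg = 12600 × 9.81 = 1.236×10^5 N.
From L = ½ρV²S·CL,max = W: V_stall = √(2W/(ρSCL,max)) = √(2·1.236×10^5/(0.66·44.8·1.41))
V_stall = √5930 = 77 m/s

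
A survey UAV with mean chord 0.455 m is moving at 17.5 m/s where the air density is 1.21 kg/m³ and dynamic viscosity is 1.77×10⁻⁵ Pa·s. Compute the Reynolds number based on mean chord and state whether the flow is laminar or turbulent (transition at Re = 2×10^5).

Re = ρ·v·c/μ = 1.21 × 17.5 × 0.455 / (1.77×10⁻⁵) = 5.44×10^5
Since 5.44×10^5 > 2×10^5, the flow is turbulent.

Re = 5.44×10^5 (turbulent)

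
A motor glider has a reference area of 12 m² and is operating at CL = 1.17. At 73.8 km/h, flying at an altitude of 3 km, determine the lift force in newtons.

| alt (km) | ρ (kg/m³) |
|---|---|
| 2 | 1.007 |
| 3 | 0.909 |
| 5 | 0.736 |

At 3 km, from the table: ρ = 0.909 kg/m³.
Convert speed: v = 73.8 km/h ÷ 3.6 = 20.5 m/s.
Dynamic pressure q = ½ρv² = ½ × 0.909 × 20.5² = 191 Pa.
L = q·S·CL = 191 × 12 × 1.17 = 2680 N

L = 2680 N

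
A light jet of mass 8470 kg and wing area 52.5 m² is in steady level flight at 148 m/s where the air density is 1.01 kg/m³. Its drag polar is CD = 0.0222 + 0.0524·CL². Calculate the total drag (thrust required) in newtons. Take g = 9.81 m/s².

Level flight ⇒ L = W = m·g = 8470 × 9.81 = 83091 N.
q = ½ρv² = ½ × 1.01 × 148² = 11060 Pa.
Required CL = L/(qS) = 83091/(11060·52.5) = 0.1431.
CD = 0.0222 + 0.0524 × 0.1431² = 0.02327.
D = q·S·CD = 11060 × 52.5 × 0.02327 = 13520 N

D = 13500 N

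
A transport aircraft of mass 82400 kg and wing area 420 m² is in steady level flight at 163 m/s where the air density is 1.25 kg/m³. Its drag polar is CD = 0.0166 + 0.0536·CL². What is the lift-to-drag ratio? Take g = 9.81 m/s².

L/D = 6.69

In steady level flight, lift balances weight: W = mg = 82400 × 9.81 = 8.0834×10^5 N.
q = ½ρv² = ½ × 1.25 × 163² = 16610 Pa.
CL = W/(q·S) = 8.0834×10^5 / (16610 × 420) = 0.1159.
CD = 0.0166 + 0.0536 × 0.1159² = 0.01732.
L/D = CL/CD = 0.1159 / 0.01732 = 6.69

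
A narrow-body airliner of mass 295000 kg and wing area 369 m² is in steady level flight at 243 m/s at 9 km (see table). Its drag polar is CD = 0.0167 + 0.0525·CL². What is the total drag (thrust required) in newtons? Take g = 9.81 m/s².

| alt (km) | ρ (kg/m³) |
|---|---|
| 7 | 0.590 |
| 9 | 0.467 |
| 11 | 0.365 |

D = 1.71×10^5 N

At 9 km, from the table: ρ = 0.467 kg/m³.
In steady level flight, lift balances weight: W = mg = 295000 × 9.81 = 2.894×10^6 N.
Dynamic pressure q = 0.5 × 0.467 × 243² = 13790 Pa.
CL = W/(q·S) = 2.894×10^6 / (13790 × 369) = 0.5688.
CD = 0.0167 + 0.0525 × 0.5688² = 0.03369.
D = q·S·CD = 13790 × 369 × 0.03369 = 1.714×10^5 N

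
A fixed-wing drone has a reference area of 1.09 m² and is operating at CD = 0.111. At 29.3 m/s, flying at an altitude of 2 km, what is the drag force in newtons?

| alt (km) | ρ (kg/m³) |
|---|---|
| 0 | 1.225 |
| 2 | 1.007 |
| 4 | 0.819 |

At 2 km, from the table: ρ = 1.007 kg/m³.
D = ½ρv²S·CD = ½ × 1.007 × 29.3² × 1.09 × 0.111 = 52.3 N

D = 52.3 N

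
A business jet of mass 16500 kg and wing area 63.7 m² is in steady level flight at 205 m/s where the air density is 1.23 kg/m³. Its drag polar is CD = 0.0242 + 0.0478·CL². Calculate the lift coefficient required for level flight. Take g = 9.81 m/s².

CL = 0.0983

In steady level flight, lift balances weight: W = mg = 16500 × 9.81 = 1.6186×10^5 N.
q = ½ρv² = ½ × 1.23 × 205² = 25850 Pa.
CL = W/(q·S) = 1.6186×10^5 / (25850 × 63.7) = 0.09832.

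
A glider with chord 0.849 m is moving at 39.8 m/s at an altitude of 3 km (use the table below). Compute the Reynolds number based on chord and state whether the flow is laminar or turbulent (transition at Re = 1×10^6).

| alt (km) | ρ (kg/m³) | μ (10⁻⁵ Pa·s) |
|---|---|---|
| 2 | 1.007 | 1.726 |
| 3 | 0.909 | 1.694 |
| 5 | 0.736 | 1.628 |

Re = 1.81×10^6 (turbulent)

At 3 km, from the table: ρ = 0.909 kg/m³, μ = 1.694×10⁻⁵ Pa·s.
Re = ρ·v·c/μ = 0.909 × 39.8 × 0.849 / (1.694×10⁻⁵) = 1.81×10^6
Since 1.81×10^6 > 1×10^6, the flow is turbulent.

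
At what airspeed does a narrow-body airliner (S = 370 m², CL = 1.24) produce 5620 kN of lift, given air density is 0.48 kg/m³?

v = 226 m/s

L = ½ρv²S·CL ⇒ v = √(2L/(ρ·S·CL))
v = √(2 × 5.62×10^6 / (0.48 × 370 × 1.24)) = √51040 = 226 m/s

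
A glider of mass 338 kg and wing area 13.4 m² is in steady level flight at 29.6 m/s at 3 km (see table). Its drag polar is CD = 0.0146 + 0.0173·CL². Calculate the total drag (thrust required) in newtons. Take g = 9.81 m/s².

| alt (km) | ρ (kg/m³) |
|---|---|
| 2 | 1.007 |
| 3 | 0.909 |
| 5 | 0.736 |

D = 114 N

At 3 km, from the table: ρ = 0.909 kg/m³.
Weight W = mg = 338 × 9.81 = 3315.8 N; in level flight L = W.
Dynamic pressure q = 0.5 × 0.909 × 29.6² = 398.2 Pa.
Required CL = L/(qS) = 3315.8/(398.2·13.4) = 0.6214.
CD = 0.0146 + 0.0173 × 0.6214² = 0.02128.
D = q·S·CD = 398.2 × 13.4 × 0.02128 = 113.6 N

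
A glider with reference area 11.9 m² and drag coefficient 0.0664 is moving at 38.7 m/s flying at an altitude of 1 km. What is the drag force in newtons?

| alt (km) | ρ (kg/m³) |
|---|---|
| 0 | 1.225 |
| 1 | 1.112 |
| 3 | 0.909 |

At 1 km, from the table: ρ = 1.112 kg/m³.
Dynamic pressure q = ½ρv² = ½ × 1.112 × 38.7² = 832.7 Pa.
D = q·S·CD = 832.7 × 11.9 × 0.0664 = 658 N

D = 658 N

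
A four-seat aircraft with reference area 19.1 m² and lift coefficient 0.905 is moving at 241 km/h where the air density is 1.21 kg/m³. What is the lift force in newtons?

L = 46900 N

Convert speed: v = 241 km/h ÷ 3.6 = 66.94 m/s.
Dynamic pressure q = ½ρv² = ½ × 1.21 × 66.94² = 2711 Pa.
L = q·S·CL = 2711 × 19.1 × 0.905 = 46900 N ≈ 46.9 kN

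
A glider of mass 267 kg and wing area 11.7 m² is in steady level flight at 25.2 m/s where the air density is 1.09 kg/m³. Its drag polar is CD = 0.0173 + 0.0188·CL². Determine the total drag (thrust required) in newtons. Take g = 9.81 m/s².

D = 102 N

Level flight ⇒ L = W = m·g = 267 × 9.81 = 2619.3 N.
q = ½ρv² = ½ × 1.09 × 25.2² = 346.1 Pa.
CL = 2W/(ρv²S) = 2×2619.3/(1.09×25.2²×11.7) = 0.6468.
CD = 0.0173 + 0.0188 × 0.6468² = 0.02517.
D = q·S·CD = 346.1 × 11.7 × 0.02517 = 101.9 N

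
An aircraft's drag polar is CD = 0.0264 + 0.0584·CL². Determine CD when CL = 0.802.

CD = 0.064

CD = 0.0264 + 0.0584 × 0.802² = 0.0264 + 0.03756 = 0.064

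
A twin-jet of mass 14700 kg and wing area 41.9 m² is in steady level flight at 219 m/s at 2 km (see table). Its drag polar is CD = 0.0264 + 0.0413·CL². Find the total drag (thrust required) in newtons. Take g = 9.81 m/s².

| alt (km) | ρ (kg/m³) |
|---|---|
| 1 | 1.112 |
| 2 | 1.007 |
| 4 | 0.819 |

At 2 km, from the table: ρ = 1.007 kg/m³.
Weight W = mg = 14700 × 9.81 = 1.4421×10^5 N; in level flight L = W.
q = ½ρv² = ½ × 1.007 × 219² = 24150 Pa.
CL = W/(q·S) = 1.4421×10^5 / (24150 × 41.9) = 0.1425.
CD = 0.0264 + 0.0413 × 0.1425² = 0.02724.
D = q·S·CD = 24150 × 41.9 × 0.02724 = 27560 N

D = 27600 N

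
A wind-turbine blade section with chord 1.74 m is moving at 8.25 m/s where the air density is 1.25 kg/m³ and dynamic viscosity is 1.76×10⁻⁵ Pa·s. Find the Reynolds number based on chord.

Re = 1.02×10^6

Re = ρ·v·c/μ = 1.25 × 8.25 × 1.74 / (1.76×10⁻⁵) = 1.02×10^6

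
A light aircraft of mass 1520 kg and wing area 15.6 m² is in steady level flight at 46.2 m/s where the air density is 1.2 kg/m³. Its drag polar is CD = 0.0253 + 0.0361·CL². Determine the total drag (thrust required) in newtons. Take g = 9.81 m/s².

D = 907 N

Weight W = mg = 1520 × 9.81 = 14911 N; in level flight L = W.
Dynamic pressure q = 0.5 × 1.2 × 46.2² = 1281 Pa.
CL = W/(q·S) = 14911 / (1281 × 15.6) = 0.7464.
CD = 0.0253 + 0.0361 × 0.7464² = 0.04541.
D = q·S·CD = 1281 × 15.6 × 0.04541 = 907.2 N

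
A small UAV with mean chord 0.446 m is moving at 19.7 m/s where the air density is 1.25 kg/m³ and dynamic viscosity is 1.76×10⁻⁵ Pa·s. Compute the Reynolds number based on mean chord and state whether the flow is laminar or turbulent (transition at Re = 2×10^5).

Re = 6.24×10^5 (turbulent)

Re = ρ·v·c/μ = 1.25 × 19.7 × 0.446 / (1.76×10⁻⁵) = 6.24×10^5
Since 6.24×10^5 > 2×10^5, the flow is turbulent.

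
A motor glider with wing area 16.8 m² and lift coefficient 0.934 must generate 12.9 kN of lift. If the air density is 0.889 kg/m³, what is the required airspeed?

v = 43 m/s

L = ½ρv²S·CL ⇒ v = √(2L/(ρ·S·CL))
v = √(2 × 12900 / (0.889 × 16.8 × 0.934)) = √1850 = 43 m/s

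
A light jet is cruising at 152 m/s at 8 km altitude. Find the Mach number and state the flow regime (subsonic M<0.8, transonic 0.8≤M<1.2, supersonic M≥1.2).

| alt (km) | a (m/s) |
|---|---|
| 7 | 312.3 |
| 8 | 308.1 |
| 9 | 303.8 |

At 8 km, from the table: a = 308.1 m/s.
M = v/a = 152 / 308.1 = 0.493
M = 0.493 → subsonic.

M = 0.493 (subsonic)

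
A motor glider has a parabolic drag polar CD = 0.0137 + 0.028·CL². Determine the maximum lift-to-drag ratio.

(L/D)max = 25.5

For CD = CD0 + K·CL², (L/D)max occurs at CL* = √(CD0/K) and equals 1/(2√(K·CD0)).
(L/D)max = 1/(2√(0.028 × 0.0137)) = 1/(2 × 0.01959) = 25.5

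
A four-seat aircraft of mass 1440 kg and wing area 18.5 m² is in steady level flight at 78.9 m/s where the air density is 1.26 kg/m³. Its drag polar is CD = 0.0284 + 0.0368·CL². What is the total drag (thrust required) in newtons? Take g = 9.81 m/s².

D = 2160 N

Level flight ⇒ L = W = m·g = 1440 × 9.81 = 14126 N.
q = ½ρv² = ½ × 1.26 × 78.9² = 3922 Pa.
CL = 2W/(ρv²S) = 2×14126/(1.26×78.9²×18.5) = 0.1947.
CD = 0.0284 + 0.0368 × 0.1947² = 0.0298.
D = q·S·CD = 3922 × 18.5 × 0.0298 = 2162 N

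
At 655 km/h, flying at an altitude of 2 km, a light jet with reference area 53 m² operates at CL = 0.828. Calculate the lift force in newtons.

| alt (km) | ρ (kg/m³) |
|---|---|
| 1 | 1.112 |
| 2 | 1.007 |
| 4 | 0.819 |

At 2 km, from the table: ρ = 1.007 kg/m³.
Convert speed: v = 655 km/h ÷ 3.6 = 181.9 m/s.
Dynamic pressure q = ½ρv² = ½ × 1.007 × 181.9² = 16670 Pa.
L = q·S·CL = 16670 × 53 × 0.828 = 7.31×10^5 N ≈ 731 kN

L = 7.31×10^5 N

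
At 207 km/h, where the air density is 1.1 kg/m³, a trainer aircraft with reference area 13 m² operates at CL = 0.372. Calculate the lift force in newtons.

L = 8790 N

Convert speed: v = 207 km/h ÷ 3.6 = 57.5 m/s.
Dynamic pressure q = ½ρv² = ½ × 1.1 × 57.5² = 1818 Pa.
L = q·S·CL = 1818 × 13 × 0.372 = 8790 N ≈ 8.79 kN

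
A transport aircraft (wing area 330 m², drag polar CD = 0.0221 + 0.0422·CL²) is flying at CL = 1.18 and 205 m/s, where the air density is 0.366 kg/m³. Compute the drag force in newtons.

CD = 0.0221 + 0.0422 × 1.18² = 0.08086
D = ½ρv²S·CD = ½ × 0.366 × 205² × 330 × 0.08086 = 2.05×10^5 N

D = 2.05×10^5 N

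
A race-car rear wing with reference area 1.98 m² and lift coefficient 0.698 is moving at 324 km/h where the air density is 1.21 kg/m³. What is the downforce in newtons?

Convert speed: v = 324 km/h ÷ 3.6 = 90 m/s.
Dynamic pressure q = ½ρv² = ½ × 1.21 × 90² = 4900 Pa.
L = q·S·CL = 4900 × 1.98 × 0.698 = 6770 N ≈ 6.77 kN

L = 6770 N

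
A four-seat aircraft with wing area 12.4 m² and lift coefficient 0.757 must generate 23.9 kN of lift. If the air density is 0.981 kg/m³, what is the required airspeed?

L = ½ρv²S·CL ⇒ v = √(2L/(ρ·S·CL))
v = √(2 × 23900 / (0.981 × 12.4 × 0.757)) = √5191 = 72 m/s

v = 72 m/s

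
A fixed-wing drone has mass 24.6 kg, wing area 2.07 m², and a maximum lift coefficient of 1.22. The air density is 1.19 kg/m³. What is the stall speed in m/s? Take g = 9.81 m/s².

Stall occurs when L = W at CL,max. W = mg = 24.6 × 9.81 = 241.3 N.
V_stall = √(2W/(ρ·S·CL,max)) = √(2 × 241.3 / (1.19 × 2.07 × 1.22))
V_stall = √160.6 = 12.7 m/s

V_stall = 12.7 m/s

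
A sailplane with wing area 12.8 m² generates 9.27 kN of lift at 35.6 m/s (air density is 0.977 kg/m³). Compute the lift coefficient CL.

From L = ½ρv²S·CL, rearranging gives CL = 2L/(ρv²S).
CL = 2 × 9270 / (0.977 × 35.6² × 12.8) = 1.17

CL = 1.17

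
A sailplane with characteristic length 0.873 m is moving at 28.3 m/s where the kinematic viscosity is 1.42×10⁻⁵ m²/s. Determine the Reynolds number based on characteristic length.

Re = v·c/ν = 28.3 × 0.873 / (1.42×10⁻⁵) = 1.74×10^6

Re = 1.74×10^6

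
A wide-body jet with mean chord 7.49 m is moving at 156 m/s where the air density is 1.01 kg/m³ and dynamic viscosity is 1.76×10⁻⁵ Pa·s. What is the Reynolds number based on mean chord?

Re = ρ·v·c/μ = 1.01 × 156 × 7.49 / (1.76×10⁻⁵) = 6.71×10^7

Re = 6.71×10^7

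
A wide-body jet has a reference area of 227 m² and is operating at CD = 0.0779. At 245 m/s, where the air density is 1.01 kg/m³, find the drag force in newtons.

Dynamic pressure q = ½ρv² = ½ × 1.01 × 245² = 30310 Pa.
D = q·S·CD = 30310 × 227 × 0.0779 = 5.36×10^5 N ≈ 536 kN

D = 5.36×10^5 N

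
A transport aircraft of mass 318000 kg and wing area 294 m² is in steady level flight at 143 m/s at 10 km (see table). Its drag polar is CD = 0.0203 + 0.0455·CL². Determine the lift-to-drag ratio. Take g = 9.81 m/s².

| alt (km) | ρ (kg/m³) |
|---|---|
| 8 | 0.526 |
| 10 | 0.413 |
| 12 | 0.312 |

L/D = 8.17

At 10 km, from the table: ρ = 0.413 kg/m³.
In steady level flight, lift balances weight: W = mg = 318000 × 9.81 = 3.1196×10^6 N.
q = ½ρv² = ½ × 0.413 × 143² = 4223 Pa.
CL = W/(q·S) = 3.1196×10^6 / (4223 × 294) = 2.513.
CD = 0.0203 + 0.0455 × 2.513² = 0.3076.
L/D = CL/CD = 2.513 / 0.3076 = 8.17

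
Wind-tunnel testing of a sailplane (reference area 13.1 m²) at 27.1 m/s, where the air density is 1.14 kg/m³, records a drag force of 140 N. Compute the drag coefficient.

From D = ½ρv²S·CD, rearranging gives CD = 2D/(ρv²S).
CD = 2 × 140 / (1.14 × 27.1² × 13.1) = 0.0255

CD = 0.0255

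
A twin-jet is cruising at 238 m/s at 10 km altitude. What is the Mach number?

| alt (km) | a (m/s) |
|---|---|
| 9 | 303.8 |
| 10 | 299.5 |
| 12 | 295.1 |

M = 0.795

At 10 km, from the table: a = 299.5 m/s.
M = v/a = 238 / 299.5 = 0.795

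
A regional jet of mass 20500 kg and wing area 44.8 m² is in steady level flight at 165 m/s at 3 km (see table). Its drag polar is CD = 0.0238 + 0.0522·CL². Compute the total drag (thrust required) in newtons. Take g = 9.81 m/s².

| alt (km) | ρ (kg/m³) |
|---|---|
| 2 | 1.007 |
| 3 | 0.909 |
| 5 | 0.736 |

D = 17000 N

At 3 km, from the table: ρ = 0.909 kg/m³.
Weight W = mg = 20500 × 9.81 = 2.011×10^5 N; in level flight L = W.
q = ½ρv² = ½ × 0.909 × 165² = 12370 Pa.
CL = 2W/(ρv²S) = 2×2.011×10^5/(0.909×165²×44.8) = 0.3628.
CD = 0.0238 + 0.0522 × 0.3628² = 0.03067.
D = q·S·CD = 12370 × 44.8 × 0.03067 = 17000 N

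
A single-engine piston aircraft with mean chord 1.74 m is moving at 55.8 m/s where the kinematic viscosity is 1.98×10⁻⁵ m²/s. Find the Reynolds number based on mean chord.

Re = 4.9×10^6

Re = v·c/ν = 55.8 × 1.74 / (1.98×10⁻⁵) = 4.9×10^6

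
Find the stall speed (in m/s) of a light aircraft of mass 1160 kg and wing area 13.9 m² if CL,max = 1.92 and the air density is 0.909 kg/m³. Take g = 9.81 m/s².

V_stall = 30.6 m/s

At stall, lift equals weight: L = W = m·g = 1160 × 9.81 = 11380 N.
V_stall = √(2W/(ρ·S·CL,max)) = √(2 × 11380 / (0.909 × 13.9 × 1.92))
V_stall = √938.2 = 30.6 m/s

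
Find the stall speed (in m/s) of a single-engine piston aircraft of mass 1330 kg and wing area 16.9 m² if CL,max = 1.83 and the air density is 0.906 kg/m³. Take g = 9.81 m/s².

V_stall = 30.5 m/s

Stall occurs when L = W at CL,max. W = mg = 1330 × 9.81 = 13050 N.
V_stall = √(2W/(ρ·S·CL,max)) = √(2 × 13050 / (0.906 × 16.9 × 1.83))
V_stall = √931.3 = 30.5 m/s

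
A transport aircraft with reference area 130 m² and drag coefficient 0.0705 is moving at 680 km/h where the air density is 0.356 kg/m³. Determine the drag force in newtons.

D = 58200 N

Convert speed: v = 680 km/h ÷ 3.6 = 188.9 m/s.
D = ½ρv²S·CD = ½ × 0.356 × 188.9² × 130 × 0.0705 = 58200 N ≈ 58.2 kN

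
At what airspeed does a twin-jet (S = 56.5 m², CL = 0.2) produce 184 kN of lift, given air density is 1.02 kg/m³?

L = ½ρv²S·CL ⇒ v = √(2L/(ρ·S·CL))
v = √(2 × 1.84×10^5 / (1.02 × 56.5 × 0.2)) = √31930 = 179 m/s

v = 179 m/s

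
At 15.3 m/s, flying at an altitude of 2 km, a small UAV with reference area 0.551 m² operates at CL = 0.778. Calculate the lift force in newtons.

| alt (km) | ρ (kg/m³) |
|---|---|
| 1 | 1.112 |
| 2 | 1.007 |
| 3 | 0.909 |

L = 50.5 N

At 2 km, from the table: ρ = 1.007 kg/m³.
L = ½ρv²S·CL = ½ × 1.007 × 15.3² × 0.551 × 0.778 = 50.5 N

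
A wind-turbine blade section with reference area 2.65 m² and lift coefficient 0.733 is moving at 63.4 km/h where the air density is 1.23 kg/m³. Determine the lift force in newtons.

L = 371 N

Convert speed: v = 63.4 km/h ÷ 3.6 = 17.61 m/s.
L = ½ρv²S·CL = ½ × 1.23 × 17.61² × 2.65 × 0.733 = 371 N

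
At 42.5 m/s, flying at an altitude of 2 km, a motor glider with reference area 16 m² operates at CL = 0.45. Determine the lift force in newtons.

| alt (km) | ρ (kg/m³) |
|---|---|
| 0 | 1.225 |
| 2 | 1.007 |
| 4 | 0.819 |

At 2 km, from the table: ρ = 1.007 kg/m³.
Dynamic pressure q = ½ρv² = ½ × 1.007 × 42.5² = 909.4 Pa.
L = q·S·CL = 909.4 × 16 × 0.45 = 6550 N ≈ 6.55 kN

L = 6550 N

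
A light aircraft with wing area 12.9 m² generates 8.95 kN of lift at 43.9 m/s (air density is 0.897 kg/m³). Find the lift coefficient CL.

From L = ½ρv²S·CL, rearranging gives CL = 2L/(ρv²S).
CL = 2 × 8950 / (0.897 × 43.9² × 12.9) = 0.803

CL = 0.803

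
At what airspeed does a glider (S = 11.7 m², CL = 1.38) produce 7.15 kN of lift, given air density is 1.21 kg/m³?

L = ½ρv²S·CL ⇒ v = √(2L/(ρ·S·CL))
v = √(2 × 7150 / (1.21 × 11.7 × 1.38)) = √732 = 27.1 m/s

v = 27.1 m/s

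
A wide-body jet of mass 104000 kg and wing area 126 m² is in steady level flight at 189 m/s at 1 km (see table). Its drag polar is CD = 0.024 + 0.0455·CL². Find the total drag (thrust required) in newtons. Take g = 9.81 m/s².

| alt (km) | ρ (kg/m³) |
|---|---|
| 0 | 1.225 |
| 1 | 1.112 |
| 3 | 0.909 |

At 1 km, from the table: ρ = 1.112 kg/m³.
In steady level flight, lift balances weight: W = mg = 104000 × 9.81 = 1.0202×10^6 N.
q = ½ρv² = ½ × 1.112 × 189² = 19860 Pa.
CL = W/(q·S) = 1.0202×10^6 / (19860 × 126) = 0.4077.
CD = 0.024 + 0.0455 × 0.4077² = 0.03156.
D = q·S·CD = 19860 × 126 × 0.03156 = 78980 N

D = 79000 N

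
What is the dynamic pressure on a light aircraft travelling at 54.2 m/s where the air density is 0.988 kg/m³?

q = ½ρv² = ½ × 0.988 × 54.2² = 1450 Pa

q = 1450 Pa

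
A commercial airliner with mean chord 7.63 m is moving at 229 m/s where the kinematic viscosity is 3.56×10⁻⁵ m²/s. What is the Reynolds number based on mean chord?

Re = 4.91×10^7

Re = v·c/ν = 229 × 7.63 / (3.56×10⁻⁵) = 4.91×10^7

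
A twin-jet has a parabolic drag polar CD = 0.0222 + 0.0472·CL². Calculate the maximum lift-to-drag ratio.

(L/D)max = 15.4

For CD = CD0 + K·CL², (L/D)max occurs at CL* = √(CD0/K) and equals 1/(2√(K·CD0)).
(L/D)max = 1/(2√(0.0472 × 0.0222)) = 1/(2 × 0.03237) = 15.4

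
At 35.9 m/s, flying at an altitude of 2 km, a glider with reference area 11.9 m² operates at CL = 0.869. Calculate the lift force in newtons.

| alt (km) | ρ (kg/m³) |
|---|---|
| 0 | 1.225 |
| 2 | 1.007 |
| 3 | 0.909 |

L = 6710 N

At 2 km, from the table: ρ = 1.007 kg/m³.
Dynamic pressure q = ½ρv² = ½ × 1.007 × 35.9² = 648.9 Pa.
L = q·S·CL = 648.9 × 11.9 × 0.869 = 6710 N ≈ 6.71 kN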